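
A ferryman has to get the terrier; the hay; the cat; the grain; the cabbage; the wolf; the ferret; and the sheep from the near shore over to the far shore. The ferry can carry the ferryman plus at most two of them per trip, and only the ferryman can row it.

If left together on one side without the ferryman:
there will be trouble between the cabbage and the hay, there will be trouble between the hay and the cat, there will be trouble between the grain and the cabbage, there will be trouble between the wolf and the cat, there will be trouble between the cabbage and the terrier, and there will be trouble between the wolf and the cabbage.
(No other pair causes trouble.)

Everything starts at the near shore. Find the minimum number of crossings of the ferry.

9

Counting alone: the ferryman can take at most 2 across per trip to the far shore, so moving all 8 needs at least 4 loaded trips out, with a return between consecutive ones — at least 7 crossings.
The safety rule pushes this higher. Following every safe sequence of crossings, the most of the 8 that can be at the far shore as the ferry arrives there on crossing 7 is 7 — never all 8.
So no plan with fewer than 9 crossings exists, and this one achieves 9:
1. Ferryman goes to the far shore with the cabbage and the cat.
2. Ferryman goes back to the near shore alone.
3. Ferryman goes to the far shore with the hay and the terrier.
4. Ferryman goes back to the near shore with the cabbage and the cat.
5. Ferryman goes to the far shore with the grain and the wolf.
6. Ferryman goes back to the near shore alone.
7. Ferryman goes to the far shore with the ferret and the sheep.
8. Ferryman goes back to the near shore alone.
9. Ferryman goes to the far shore with the cabbage and the cat.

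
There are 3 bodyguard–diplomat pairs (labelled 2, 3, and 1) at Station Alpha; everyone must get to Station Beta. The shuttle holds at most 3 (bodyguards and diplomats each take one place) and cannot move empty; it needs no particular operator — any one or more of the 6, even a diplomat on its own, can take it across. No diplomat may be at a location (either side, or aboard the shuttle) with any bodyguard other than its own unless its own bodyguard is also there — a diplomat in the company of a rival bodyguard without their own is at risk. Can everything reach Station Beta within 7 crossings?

Yes

Yes — this plan uses 5 crossings (≤ 7):
1. bodyguard 2 and diplomat 2 cross → Station Beta.
2. bodyguard 2 crosses ← Station Alpha.
3. bodyguard 1, bodyguard 2, and bodyguard 3 cross → Station Beta.
4. diplomat 2 crosses ← Station Alpha.
5. diplomat 1, diplomat 2, and diplomat 3 cross → Station Beta.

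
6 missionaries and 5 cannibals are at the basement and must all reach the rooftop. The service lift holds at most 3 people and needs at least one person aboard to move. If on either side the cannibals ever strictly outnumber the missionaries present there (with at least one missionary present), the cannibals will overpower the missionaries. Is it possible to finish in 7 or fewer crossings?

Counting alone: each trip to the rooftop takes at most 3 across and each return brings at least 1 back, so after t trips out (and t−1 returns) at most 3t − (t−1) of the 11 are across; that first reaches 11 at t = 5, so at least 9 crossings are needed.
Since 7 < 9, 7 crossings cannot be enough. (The shortest complete plan in fact takes 9:)
1. 3 cannibals → the rooftop.  (the basement: 6M 2C; the rooftop: 0M 3C)
2. 1 cannibal ← the basement.  (the basement: 6M 3C; the rooftop: 0M 2C)
3. 3 missionaries → the rooftop.  (the basement: 3M 3C; the rooftop: 3M 2C)
4. 1 missionary ← the basement.  (the basement: 4M 3C; the rooftop: 2M 2C)
5. 2 missionaries and 1 cannibal → the rooftop.  (the basement: 2M 2C; the rooftop: 4M 3C)
6. 1 missionary ← the basement.  (the basement: 3M 2C; the rooftop: 3M 3C)
7. 2 missionaries and 1 cannibal → the rooftop.  (the basement: 1M 1C; the rooftop: 5M 4C)
8. 1 missionary ← the basement.  (the basement: 2M 1C; the rooftop: 4M 4C)
9. 2 missionaries and 1 cannibal → the rooftop.  (the basement: 0M 0C; the rooftop: 6M 5C)

No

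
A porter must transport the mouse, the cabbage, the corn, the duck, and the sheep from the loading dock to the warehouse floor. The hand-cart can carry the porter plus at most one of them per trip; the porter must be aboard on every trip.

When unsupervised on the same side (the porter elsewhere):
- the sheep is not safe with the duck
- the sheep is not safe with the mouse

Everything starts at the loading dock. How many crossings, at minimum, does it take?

Counting alone: the porter can take at most 1 across per trip to the warehouse floor, so moving all 5 needs at least 5 loaded trips out, with a return between consecutive ones — at least 9 crossings.
The safety rule pushes this higher. Following every safe sequence of crossings, the most of the 5 that can be at the warehouse floor as the hand-cart arrives there on crossing 9 is 4 — never all 5.
So no plan with fewer than 11 crossings exists, and this one achieves 11:
1. Porter goes to the warehouse floor with the sheep.  [the loading dock: the cabbage, the corn, the duck, the mouse | the warehouse floor: the sheep]
2. Porter goes back to the loading dock alone.  [the loading dock: the cabbage, the corn, the duck, the mouse | the warehouse floor: the sheep]
3. Porter goes to the warehouse floor with the mouse.  [the loading dock: the cabbage, the corn, the duck | the warehouse floor: the mouse, the sheep]
4. Porter goes back to the loading dock with the sheep.  [the loading dock: the cabbage, the corn, the duck, the sheep | the warehouse floor: the mouse]
5. Porter goes to the warehouse floor with the duck.  [the loading dock: the cabbage, the corn, the sheep | the warehouse floor: the duck, the mouse]
6. Porter goes back to the loading dock alone.  [the loading dock: the cabbage, the corn, the sheep | the warehouse floor: the duck, the mouse]
7. Porter goes to the warehouse floor with the cabbage.  [the loading dock: the corn, the sheep | the warehouse floor: the cabbage, the duck, the mouse]
8. Porter goes back to the loading dock alone.  [the loading dock: the corn, the sheep | the warehouse floor: the cabbage, the duck, the mouse]
9. Porter goes to the warehouse floor with the corn.  [the loading dock: the sheep | the warehouse floor: the cabbage, the corn, the duck, the mouse]
10. Porter goes back to the loading dock alone.  [the loading dock: the sheep | the warehouse floor: the cabbage, the corn, the duck, the mouse]
11. Porter goes to the warehouse floor with the sheep.  [the loading dock: — | the warehouse floor: the cabbage, the corn, the duck, the mouse, the sheep]

11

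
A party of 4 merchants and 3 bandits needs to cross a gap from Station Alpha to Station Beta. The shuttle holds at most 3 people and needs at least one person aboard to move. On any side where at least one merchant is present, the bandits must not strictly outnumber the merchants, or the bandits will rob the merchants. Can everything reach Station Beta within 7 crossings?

Yes — this plan uses 5 crossings (≤ 7):
1. 3 bandits → Station Beta.  (Station Alpha: 4M 0B; Station Beta: 0M 3B)
2. 1 bandit ← Station Alpha.  (Station Alpha: 4M 1B; Station Beta: 0M 2B)
3. 3 merchants → Station Beta.  (Station Alpha: 1M 1B; Station Beta: 3M 2B)
4. 1 merchant ← Station Alpha.  (Station Alpha: 2M 1B; Station Beta: 2M 2B)
5. 2 merchants and 1 bandit → Station Beta.  (Station Alpha: 0M 0B; Station Beta: 4M 3B)

Yes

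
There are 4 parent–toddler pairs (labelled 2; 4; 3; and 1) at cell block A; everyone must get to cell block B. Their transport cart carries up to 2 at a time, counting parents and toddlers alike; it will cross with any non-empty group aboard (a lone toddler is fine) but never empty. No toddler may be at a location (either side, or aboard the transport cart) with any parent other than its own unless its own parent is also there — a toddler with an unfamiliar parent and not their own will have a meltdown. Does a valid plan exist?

No

Following every safe sequence of crossings from the start, the most of the 8 that can be at cell block B as the transport cart arrives there on crossings 1, 3, 5 is 2, 3, 4 respectively; the best ever achieved is 4 of 8.
From crossing 7 on, no configuration arises that was not already reachable earlier: only 44 distinct safe configurations (who is on which side, and where the transport cart is) can ever be reached, none of them has everyone across, and every continuation just revisits them. So no valid plan exists.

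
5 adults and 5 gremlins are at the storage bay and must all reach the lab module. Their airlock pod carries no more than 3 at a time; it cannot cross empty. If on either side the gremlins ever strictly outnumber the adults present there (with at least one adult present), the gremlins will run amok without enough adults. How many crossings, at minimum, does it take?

Counting alone: each trip to the lab module takes at most 3 across and each return brings at least 1 back, so after t trips out (and t−1 returns) at most 3t − (t−1) of the 10 are across; that first reaches 10 at t = 5, so at least 9 crossings are needed.
The safety rule pushes this higher. Following every safe sequence of crossings, the most of the 10 that can be at the lab module as the airlock pod arrives there on crossing 9 is 9 — never all 10.
So no plan with fewer than 11 crossings exists, and this one achieves 11:
1. 2 gremlins → the lab module.  (the storage bay: 5A 3G; the lab module: 0A 2G)
2. 1 gremlin ← the storage bay.  (the storage bay: 5A 4G; the lab module: 0A 1G)
3. 3 gremlins → the lab module.  (the storage bay: 5A 1G; the lab module: 0A 4G)
4. 1 gremlin ← the storage bay.  (the storage bay: 5A 2G; the lab module: 0A 3G)
5. 3 adults → the lab module.  (the storage bay: 2A 2G; the lab module: 3A 3G)
6. 1 adult and 1 gremlin ← the storage bay.  (the storage bay: 3A 3G; the lab module: 2A 2G)
7. 3 adults → the lab module.  (the storage bay: 0A 3G; the lab module: 5A 2G)
8. 1 gremlin ← the storage bay.  (the storage bay: 0A 4G; the lab module: 5A 1G)
9. 2 gremlins → the lab module.  (the storage bay: 0A 2G; the lab module: 5A 3G)
10. 1 gremlin ← the storage bay.  (the storage bay: 0A 3G; the lab module: 5A 2G)
11. 3 gremlins → the lab module.  (the storage bay: 0A 0G; the lab module: 5A 5G)

11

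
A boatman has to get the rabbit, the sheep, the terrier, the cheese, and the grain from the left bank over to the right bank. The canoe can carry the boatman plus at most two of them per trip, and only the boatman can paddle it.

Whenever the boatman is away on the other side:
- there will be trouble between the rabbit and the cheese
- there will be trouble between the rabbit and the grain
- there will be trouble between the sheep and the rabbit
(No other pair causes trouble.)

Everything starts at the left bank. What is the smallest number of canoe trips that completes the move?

Counting alone: the boatman can take at most 2 across per trip to the right bank, so moving all 5 needs at least 3 loaded trips out, with a return between consecutive ones — at least 5 crossings.
The plan below uses exactly 5 crossings, so it is optimal:
1. Boatman goes to the right bank with the rabbit and the sheep.  [the left bank: the cheese, the grain, the terrier | the right bank: the rabbit, the sheep]
2. Boatman goes back to the left bank with the rabbit.  [the left bank: the cheese, the grain, the rabbit, the terrier | the right bank: the sheep]
3. Boatman goes to the right bank with the cheese and the grain.  [the left bank: the rabbit, the terrier | the right bank: the cheese, the grain, the sheep]
4. Boatman goes back to the left bank alone.  [the left bank: the rabbit, the terrier | the right bank: the cheese, the grain, the sheep]
5. Boatman goes to the right bank with the rabbit and the terrier.  [the left bank: — | the right bank: the cheese, the grain, the rabbit, the sheep, the terrier]

5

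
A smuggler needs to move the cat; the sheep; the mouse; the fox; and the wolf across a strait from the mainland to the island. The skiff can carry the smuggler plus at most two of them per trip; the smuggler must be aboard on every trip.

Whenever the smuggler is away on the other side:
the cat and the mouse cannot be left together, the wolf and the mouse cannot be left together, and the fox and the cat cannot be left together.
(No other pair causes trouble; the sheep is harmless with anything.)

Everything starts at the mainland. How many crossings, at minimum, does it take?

5

Counting alone: the smuggler can take at most 2 across per trip to the island, so moving all 5 needs at least 3 loaded trips out, with a return between consecutive ones — at least 5 crossings.
The plan below uses exactly 5 crossings, so it is optimal:
1. Smuggler goes to the island with the cat and the mouse.  [the mainland: the fox, the sheep, the wolf | the island: the cat, the mouse]
2. Smuggler goes back to the mainland with the cat.  [the mainland: the cat, the fox, the sheep, the wolf | the island: the mouse]
3. Smuggler goes to the island with the fox and the sheep.  [the mainland: the cat, the wolf | the island: the fox, the mouse, the sheep]
4. Smuggler goes back to the mainland alone.  [the mainland: the cat, the wolf | the island: the fox, the mouse, the sheep]
5. Smuggler goes to the island with the cat and the wolf.  [the mainland: — | the island: the cat, the fox, the mouse, the sheep, the wolf]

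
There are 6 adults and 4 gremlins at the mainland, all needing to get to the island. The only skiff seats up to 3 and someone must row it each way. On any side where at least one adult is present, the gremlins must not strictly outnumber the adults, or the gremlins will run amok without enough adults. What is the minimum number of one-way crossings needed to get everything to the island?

Counting alone: each trip to the island takes at most 3 across and each return brings at least 1 back, so after t trips out (and t−1 returns) at most 3t − (t−1) of the 10 are across; that first reaches 10 at t = 5, so at least 9 crossings are needed.
The plan below uses exactly 9 crossings, so it is optimal:
1. 2 gremlins → the island.  (the mainland: 6A 2G; the island: 0A 2G)
2. 1 gremlin ← the mainland.  (the mainland: 6A 3G; the island: 0A 1G)
3. 3 gremlins → the island.  (the mainland: 6A 0G; the island: 0A 4G)
4. 1 gremlin ← the mainland.  (the mainland: 6A 1G; the island: 0A 3G)
5. 3 adults → the island.  (the mainland: 3A 1G; the island: 3A 3G)
6. 1 gremlin ← the mainland.  (the mainland: 3A 2G; the island: 3A 2G)
7. 1 adult and 2 gremlins → the island.  (the mainland: 2A 0G; the island: 4A 4G)
8. 1 gremlin ← the mainland.  (the mainland: 2A 1G; the island: 4A 3G)
9. 2 adults and 1 gremlin → the island.  (the mainland: 0A 0G; the island: 6A 4G)

9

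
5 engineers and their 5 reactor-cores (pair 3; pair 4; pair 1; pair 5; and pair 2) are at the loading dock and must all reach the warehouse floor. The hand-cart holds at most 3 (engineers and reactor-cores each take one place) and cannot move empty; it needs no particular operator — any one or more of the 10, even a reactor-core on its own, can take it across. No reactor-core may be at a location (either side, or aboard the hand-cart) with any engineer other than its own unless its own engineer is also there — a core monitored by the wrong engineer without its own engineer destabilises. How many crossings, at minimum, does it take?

Counting alone: each trip to the warehouse floor takes at most 3 across and each return brings at least 1 back, so after t trips out (and t−1 returns) at most 3t − (t−1) of the 10 are across; that first reaches 10 at t = 5, so at least 9 crossings are needed.
The safety rule pushes this higher. Following every safe sequence of crossings, the most of the 10 that can be at the warehouse floor as the hand-cart arrives there on crossing 9 is 9 — never all 10.
So no plan with fewer than 11 crossings exists, and this one achieves 11:
1. engineer 3 and reactor-core 3 cross → the warehouse floor.
2. engineer 3 crosses ← the loading dock.
3. reactor-core 1, reactor-core 4, and reactor-core 5 cross → the warehouse floor.
4. reactor-core 3 crosses ← the loading dock.
5. engineer 1, engineer 4, and engineer 5 cross → the warehouse floor.
6. engineer 4 and reactor-core 4 cross ← the loading dock.
7. engineer 2, engineer 3, and engineer 4 cross → the warehouse floor.
8. reactor-core 1 crosses ← the loading dock.
9. reactor-core 3 and reactor-core 4 cross → the warehouse floor.
10. reactor-core 3 crosses ← the loading dock.
11. reactor-core 1, reactor-core 2, and reactor-core 3 cross → the warehouse floor.

11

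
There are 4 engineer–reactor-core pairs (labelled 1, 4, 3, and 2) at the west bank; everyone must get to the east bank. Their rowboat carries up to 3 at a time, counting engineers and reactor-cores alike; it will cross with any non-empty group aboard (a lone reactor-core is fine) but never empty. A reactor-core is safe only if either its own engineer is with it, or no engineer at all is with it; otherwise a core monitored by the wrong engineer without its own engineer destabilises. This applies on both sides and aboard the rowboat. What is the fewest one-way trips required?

Counting alone: each trip to the east bank takes at most 3 across and each return brings at least 1 back, so after t trips out (and t−1 returns) at most 3t − (t−1) of the 8 are across; that first reaches 8 at t = 4, so at least 7 crossings are needed.
The safety rule pushes this higher. Following every safe sequence of crossings, the most of the 8 that can be at the east bank as the rowboat arrives there on crossing 7 is 7 — never all 8.
So no plan with fewer than 9 crossings exists, and this one achieves 9:
1. engineer 1 and reactor-core 1 cross → the east bank.
2. engineer 1 crosses ← the west bank.
3. engineer 1, engineer 4, and reactor-core 4 cross → the east bank.
4. engineer 1 and reactor-core 1 cross ← the west bank.
5. engineer 1, engineer 2, and engineer 3 cross → the east bank.
6. reactor-core 4 crosses ← the west bank.
7. reactor-core 1 and reactor-core 4 cross → the east bank.
8. reactor-core 1 crosses ← the west bank.
9. reactor-core 1, reactor-core 2, and reactor-core 3 cross → the east bank.

9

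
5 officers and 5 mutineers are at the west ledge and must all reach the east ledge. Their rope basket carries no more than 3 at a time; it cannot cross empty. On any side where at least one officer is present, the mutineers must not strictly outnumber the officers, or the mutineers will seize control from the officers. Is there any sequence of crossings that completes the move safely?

Yes

1. 2 mutineers → the east ledge.  (the west ledge: 5O 3M; the east ledge: 0O 2M)
2. 1 mutineer ← the west ledge.  (the west ledge: 5O 4M; the east ledge: 0O 1M)
3. 3 mutineers → the east ledge.  (the west ledge: 5O 1M; the east ledge: 0O 4M)
4. 1 mutineer ← the west ledge.  (the west ledge: 5O 2M; the east ledge: 0O 3M)
5. 3 officers → the east ledge.  (the west ledge: 2O 2M; the east ledge: 3O 3M)
6. 1 officer and 1 mutineer ← the west ledge.  (the west ledge: 3O 3M; the east ledge: 2O 2M)
7. 3 officers → the east ledge.  (the west ledge: 0O 3M; the east ledge: 5O 2M)
8. 1 mutineer ← the west ledge.  (the west ledge: 0O 4M; the east ledge: 5O 1M)
9. 2 mutineers → the east ledge.  (the west ledge: 0O 2M; the east ledge: 5O 3M)
10. 1 mutineer ← the west ledge.  (the west ledge: 0O 3M; the east ledge: 5O 2M)
11. 3 mutineers → the east ledge.  (the west ledge: 0O 0M; the east ledge: 5O 5M)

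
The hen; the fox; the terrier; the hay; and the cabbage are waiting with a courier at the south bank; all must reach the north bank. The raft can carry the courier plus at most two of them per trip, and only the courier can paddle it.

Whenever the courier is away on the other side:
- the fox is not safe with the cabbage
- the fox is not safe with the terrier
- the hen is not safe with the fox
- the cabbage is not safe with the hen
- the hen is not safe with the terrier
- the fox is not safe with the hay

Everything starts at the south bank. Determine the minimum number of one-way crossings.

7

Counting alone: the courier can take at most 2 across per trip to the north bank, so moving all 5 needs at least 3 loaded trips out, with a return between consecutive ones — at least 5 crossings.
The safety rule pushes this higher. Following every safe sequence of crossings, the most of the 5 that can be at the north bank as the raft arrives there on crossing 5 is 4 — never all 5.
So no plan with fewer than 7 crossings exists, and this one achieves 7:
1. Courier goes to the north bank with the fox and the hen.  [the south bank: the cabbage, the hay, the terrier | the north bank: the fox, the hen]
2. Courier goes back to the south bank with the hen.  [the south bank: the cabbage, the hay, the hen, the terrier | the north bank: the fox]
3. Courier goes to the north bank with the hay and the hen.  [the south bank: the cabbage, the terrier | the north bank: the fox, the hay, the hen]
4. Courier goes back to the south bank with the fox.  [the south bank: the cabbage, the fox, the terrier | the north bank: the hay, the hen]
5. Courier goes to the north bank with the cabbage and the terrier.  [the south bank: the fox | the north bank: the cabbage, the hay, the hen, the terrier]
6. Courier goes back to the south bank with the hen.  [the south bank: the fox, the hen | the north bank: the cabbage, the hay, the terrier]
7. Courier goes to the north bank with the fox and the hen.  [the south bank: — | the north bank: the cabbage, the fox, the hay, the hen, the terrier]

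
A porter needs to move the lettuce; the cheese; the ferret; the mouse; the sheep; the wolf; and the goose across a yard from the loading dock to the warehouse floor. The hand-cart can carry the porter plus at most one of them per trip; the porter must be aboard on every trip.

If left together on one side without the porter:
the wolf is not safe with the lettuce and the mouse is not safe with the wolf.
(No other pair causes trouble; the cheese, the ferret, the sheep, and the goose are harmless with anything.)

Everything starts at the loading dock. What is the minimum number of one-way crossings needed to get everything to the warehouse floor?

15

Counting alone: the porter can take at most 1 across per trip to the warehouse floor, so moving all 7 needs at least 7 loaded trips out, with a return between consecutive ones — at least 13 crossings.
The safety rule pushes this higher. Following every safe sequence of crossings, the most of the 7 that can be at the warehouse floor as the hand-cart arrives there on crossing 13 is 6 — never all 7.
So no plan with fewer than 15 crossings exists, and this one achieves 15:
1. Porter goes to the warehouse floor with the wolf.  [the loading dock: the cheese, the ferret, the goose, the lettuce, the mouse, the sheep | the warehouse floor: the wolf]
2. Porter goes back to the loading dock alone.  [the loading dock: the cheese, the ferret, the goose, the lettuce, the mouse, the sheep | the warehouse floor: the wolf]
3. Porter goes to the warehouse floor with the lettuce.  [the loading dock: the cheese, the ferret, the goose, the mouse, the sheep | the warehouse floor: the lettuce, the wolf]
4. Porter goes back to the loading dock with the wolf.  [the loading dock: the cheese, the ferret, the goose, the mouse, the sheep, the wolf | the warehouse floor: the lettuce]
5. Porter goes to the warehouse floor with the mouse.  [the loading dock: the cheese, the ferret, the goose, the sheep, the wolf | the warehouse floor: the lettuce, the mouse]
6. Porter goes back to the loading dock alone.  [the loading dock: the cheese, the ferret, the goose, the sheep, the wolf | the warehouse floor: the lettuce, the mouse]
7. Porter goes to the warehouse floor with the cheese.  [the loading dock: the ferret, the goose, the sheep, the wolf | the warehouse floor: the cheese, the lettuce, the mouse]
8. Porter goes back to the loading dock alone.  [the loading dock: the ferret, the goose, the sheep, the wolf | the warehouse floor: the cheese, the lettuce, the mouse]
9. Porter goes to the warehouse floor with the ferret.  [the loading dock: the goose, the sheep, the wolf | the warehouse floor: the cheese, the ferret, the lettuce, the mouse]
10. Porter goes back to the loading dock alone.  [the loading dock: the goose, the sheep, the wolf | the warehouse floor: the cheese, the ferret, the lettuce, the mouse]
11. Porter goes to the warehouse floor with the sheep.  [the loading dock: the goose, the wolf | the warehouse floor: the cheese, the ferret, the lettuce, the mouse, the sheep]
12. Porter goes back to the loading dock alone.  [the loading dock: the goose, the wolf | the warehouse floor: the cheese, the ferret, the lettuce, the mouse, the sheep]
13. Porter goes to the warehouse floor with the goose.  [the loading dock: the wolf | the warehouse floor: the cheese, the ferret, the goose, the lettuce, the mouse, the sheep]
14. Porter goes back to the loading dock alone.  [the loading dock: the wolf | the warehouse floor: the cheese, the ferret, the goose, the lettuce, the mouse, the sheep]
15. Porter goes to the warehouse floor with the wolf.  [the loading dock: — | the warehouse floor: the cheese, the ferret, the goose, the lettuce, the mouse, the sheep, the wolf]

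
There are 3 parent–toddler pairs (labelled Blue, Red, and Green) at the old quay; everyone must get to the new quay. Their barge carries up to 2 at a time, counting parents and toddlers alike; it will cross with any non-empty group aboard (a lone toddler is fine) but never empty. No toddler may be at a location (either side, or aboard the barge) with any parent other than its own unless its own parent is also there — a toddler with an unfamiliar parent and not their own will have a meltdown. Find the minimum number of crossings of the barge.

Counting alone: each trip to the new quay takes at most 2 across and each return brings at least 1 back, so after t trips out (and t−1 returns) at most 2t − (t−1) of the 6 are across; that first reaches 6 at t = 5, so at least 9 crossings are needed.
The safety rule pushes this higher. Following every safe sequence of crossings, the most of the 6 that can be at the new quay as the barge arrives there on crossing 9 is 5 — never all 6.
So no plan with fewer than 11 crossings exists, and this one achieves 11:
1. parent Blue and toddler Blue cross → the new quay.
2. parent Blue crosses ← the old quay.
3. toddler Green and toddler Red cross → the new quay.
4. toddler Blue crosses ← the old quay.
5. parent Green and parent Red cross → the new quay.
6. parent Red and toddler Red cross ← the old quay.
7. parent Blue and parent Red cross → the new quay.
8. toddler Green crosses ← the old quay.
9. toddler Blue and toddler Red cross → the new quay.
10. parent Green crosses ← the old quay.
11. parent Green and toddler Green cross → the new quay.

11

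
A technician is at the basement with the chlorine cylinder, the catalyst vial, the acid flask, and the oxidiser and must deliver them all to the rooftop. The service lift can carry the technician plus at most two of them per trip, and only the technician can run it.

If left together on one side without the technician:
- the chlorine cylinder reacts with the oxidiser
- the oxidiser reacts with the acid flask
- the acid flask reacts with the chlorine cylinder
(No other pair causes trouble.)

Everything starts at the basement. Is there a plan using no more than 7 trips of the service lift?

Yes

Yes — this plan uses 5 crossings (≤ 7):
1. Technician goes to the rooftop with the acid flask and the chlorine cylinder.  [the basement: the catalyst vial, the oxidiser | the rooftop: the acid flask, the chlorine cylinder]
2. Technician goes back to the basement with the chlorine cylinder.  [the basement: the catalyst vial, the chlorine cylinder, the oxidiser | the rooftop: the acid flask]
3. Technician goes to the rooftop with the catalyst vial and the chlorine cylinder.  [the basement: the oxidiser | the rooftop: the acid flask, the catalyst vial, the chlorine cylinder]
4. Technician goes back to the basement with the chlorine cylinder.  [the basement: the chlorine cylinder, the oxidiser | the rooftop: the acid flask, the catalyst vial]
5. Technician goes to the rooftop with the chlorine cylinder and the oxidiser.  [the basement: — | the rooftop: the acid flask, the catalyst vial, the chlorine cylinder, the oxidiser]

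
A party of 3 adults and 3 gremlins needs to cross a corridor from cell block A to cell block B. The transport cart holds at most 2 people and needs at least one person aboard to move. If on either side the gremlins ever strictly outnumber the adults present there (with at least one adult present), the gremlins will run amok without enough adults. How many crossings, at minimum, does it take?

Counting alone: each trip to cell block B takes at most 2 across and each return brings at least 1 back, so after t trips out (and t−1 returns) at most 2t − (t−1) of the 6 are across; that first reaches 6 at t = 5, so at least 9 crossings are needed.
The safety rule pushes this higher. Following every safe sequence of crossings, the most of the 6 that can be at cell block B as the transport cart arrives there on crossing 9 is 5 — never all 6.
So no plan with fewer than 11 crossings exists, and this one achieves 11:
1. 2 gremlins → cell block B.  (cell block A: 3A 1G; cell block B: 0A 2G)
2. 1 gremlin ← cell block A.  (cell block A: 3A 2G; cell block B: 0A 1G)
3. 2 gremlins → cell block B.  (cell block A: 3A 0G; cell block B: 0A 3G)
4. 1 gremlin ← cell block A.  (cell block A: 3A 1G; cell block B: 0A 2G)
5. 2 adults → cell block B.  (cell block A: 1A 1G; cell block B: 2A 2G)
6. 1 adult and 1 gremlin ← cell block A.  (cell block A: 2A 2G; cell block B: 1A 1G)
7. 2 adults → cell block B.  (cell block A: 0A 2G; cell block B: 3A 1G)
8. 1 gremlin ← cell block A.  (cell block A: 0A 3G; cell block B: 3A 0G)
9. 2 gremlins → cell block B.  (cell block A: 0A 1G; cell block B: 3A 2G)
10. 1 gremlin ← cell block A.  (cell block A: 0A 2G; cell block B: 3A 1G)
11. 2 gremlins → cell block B.  (cell block A: 0A 0G; cell block B: 3A 3G)

11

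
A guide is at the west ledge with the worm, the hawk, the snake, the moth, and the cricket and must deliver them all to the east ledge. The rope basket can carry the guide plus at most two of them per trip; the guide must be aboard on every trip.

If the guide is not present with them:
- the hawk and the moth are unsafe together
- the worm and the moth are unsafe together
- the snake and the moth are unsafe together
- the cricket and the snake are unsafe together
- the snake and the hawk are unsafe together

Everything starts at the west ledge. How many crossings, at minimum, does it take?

7

Counting alone: the guide can take at most 2 across per trip to the east ledge, so moving all 5 needs at least 3 loaded trips out, with a return between consecutive ones — at least 5 crossings.
The safety rule pushes this higher. Following every safe sequence of crossings, the most of the 5 that can be at the east ledge as the rope basket arrives there on crossing 5 is 4 — never all 5.
So no plan with fewer than 7 crossings exists, and this one achieves 7:
1. Guide goes to the east ledge with the moth and the snake.
2. Guide goes back to the west ledge with the snake.
3. Guide goes to the east ledge with the snake and the worm.
4. Guide goes back to the west ledge with the moth.
5. Guide goes to the east ledge with the cricket and the hawk.
6. Guide goes back to the west ledge with the snake.
7. Guide goes to the east ledge with the moth and the snake.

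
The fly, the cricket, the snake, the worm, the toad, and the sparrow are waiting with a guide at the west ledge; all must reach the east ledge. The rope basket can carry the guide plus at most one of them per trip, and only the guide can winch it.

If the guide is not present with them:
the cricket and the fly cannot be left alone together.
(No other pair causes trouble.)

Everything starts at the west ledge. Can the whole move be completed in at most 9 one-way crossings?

Counting alone: the guide can take at most 1 across per trip to the east ledge, so moving all 6 needs at least 6 loaded trips out, with a return between consecutive ones — at least 11 crossings.
Since 9 < 11, 9 crossings cannot be enough. (The shortest complete plan in fact takes 11:)
1. Guide goes to the east ledge with the fly.  [the west ledge: the cricket, the snake, the sparrow, the toad, the worm | the east ledge: the fly]
2. Guide goes back to the west ledge alone.  [the west ledge: the cricket, the snake, the sparrow, the toad, the worm | the east ledge: the fly]
3. Guide goes to the east ledge with the snake.  [the west ledge: the cricket, the sparrow, the toad, the worm | the east ledge: the fly, the snake]
4. Guide goes back to the west ledge alone.  [the west ledge: the cricket, the sparrow, the toad, the worm | the east ledge: the fly, the snake]
5. Guide goes to the east ledge with the worm.  [the west ledge: the cricket, the sparrow, the toad | the east ledge: the fly, the snake, the worm]
6. Guide goes back to the west ledge alone.  [the west ledge: the cricket, the sparrow, the toad | the east ledge: the fly, the snake, the worm]
7. Guide goes to the east ledge with the toad.  [the west ledge: the cricket, the sparrow | the east ledge: the fly, the snake, the toad, the worm]
8. Guide goes back to the west ledge alone.  [the west ledge: the cricket, the sparrow | the east ledge: the fly, the snake, the toad, the worm]
9. Guide goes to the east ledge with the sparrow.  [the west ledge: the cricket | the east ledge: the fly, the snake, the sparrow, the toad, the worm]
10. Guide goes back to the west ledge alone.  [the west ledge: the cricket | the east ledge: the fly, the snake, the sparrow, the toad, the worm]
11. Guide goes to the east ledge with the cricket.  [the west ledge: — | the east ledge: the cricket, the fly, the snake, the sparrow, the toad, the worm]

No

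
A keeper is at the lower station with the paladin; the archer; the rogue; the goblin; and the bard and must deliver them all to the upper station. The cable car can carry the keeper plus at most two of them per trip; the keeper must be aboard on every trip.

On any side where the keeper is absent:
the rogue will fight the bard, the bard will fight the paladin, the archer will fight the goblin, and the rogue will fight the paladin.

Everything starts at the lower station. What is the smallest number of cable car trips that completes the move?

impossible

Whatever the first load, the items left behind include a forbidden pair without the keeper. No opening move is safe, so no plan exists.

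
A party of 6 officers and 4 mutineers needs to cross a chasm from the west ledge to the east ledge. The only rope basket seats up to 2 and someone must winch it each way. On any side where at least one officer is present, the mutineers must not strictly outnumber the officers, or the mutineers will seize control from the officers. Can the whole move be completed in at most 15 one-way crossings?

Counting alone: each trip to the east ledge takes at most 2 across and each return brings at least 1 back, so after t trips out (and t−1 returns) at most 2t − (t−1) of the 10 are across; that first reaches 10 at t = 9, so at least 17 crossings are needed.
Since 15 < 17, 15 crossings cannot be enough. (The shortest complete plan in fact takes 17:)
1. 2 mutineers → the east ledge.  (the west ledge: 6O 2M; the east ledge: 0O 2M)
2. 1 mutineer ← the west ledge.  (the west ledge: 6O 3M; the east ledge: 0O 1M)
3. 2 mutineers → the east ledge.  (the west ledge: 6O 1M; the east ledge: 0O 3M)
4. 1 mutineer ← the west ledge.  (the west ledge: 6O 2M; the east ledge: 0O 2M)
5. 2 officers → the east ledge.  (the west ledge: 4O 2M; the east ledge: 2O 2M)
6. 1 mutineer ← the west ledge.  (the west ledge: 4O 3M; the east ledge: 2O 1M)
7. 1 officer and 1 mutineer → the east ledge.  (the west ledge: 3O 2M; the east ledge: 3O 2M)
8. 1 mutineer ← the west ledge.  (the west ledge: 3O 3M; the east ledge: 3O 1M)
9. 2 mutineers → the east ledge.  (the west ledge: 3O 1M; the east ledge: 3O 3M)
10. 1 mutineer ← the west ledge.  (the west ledge: 3O 2M; the east ledge: 3O 2M)
11. 1 officer and 1 mutineer → the east ledge.  (the west ledge: 2O 1M; the east ledge: 4O 3M)
12. 1 mutineer ← the west ledge.  (the west ledge: 2O 2M; the east ledge: 4O 2M)
13. 2 mutineers → the east ledge.  (the west ledge: 2O 0M; the east ledge: 4O 4M)
14. 1 mutineer ← the west ledge.  (the west ledge: 2O 1M; the east ledge: 4O 3M)
15. 1 officer and 1 mutineer → the east ledge.  (the west ledge: 1O 0M; the east ledge: 5O 4M)
16. 1 mutineer ← the west ledge.  (the west ledge: 1O 1M; the east ledge: 5O 3M)
17. 1 officer and 1 mutineer → the east ledge.  (the west ledge: 0O 0M; the east ledge: 6O 4M)

No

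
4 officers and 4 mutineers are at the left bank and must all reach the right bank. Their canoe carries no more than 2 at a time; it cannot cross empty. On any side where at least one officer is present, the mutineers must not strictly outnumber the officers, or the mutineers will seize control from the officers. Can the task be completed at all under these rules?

Following every safe sequence of crossings from the start, the most of the 8 that can be at the right bank as the canoe arrives there on crossings 1, 3, 5 is 2, 3, 4 respectively; the best ever achieved is 4 of 8.
From crossing 7 on, no configuration arises that was not already reachable earlier: only 11 distinct safe configurations (who is on which side, and where the canoe is) can ever be reached, none of them has everyone across, and every continuation just revisits them. They are: 0 officers + 0 mutineers across (canoe back at the start); 0 officers + 1 mutineer across (canoe there); 0 officers + 1 mutineer across (canoe back at the start); 0 officers + 2 mutineers across (canoe there); 0 officers + 2 mutineers across (canoe back at the start); 0 officers + 3 mutineers across (canoe there); 0 officers + 3 mutineers across (canoe back at the start); 0 officers + 4 mutineers across (canoe there); 1 officer + 1 mutineer across (canoe there); 1 officer + 1 mutineer across (canoe back at the start); 2 officers + 2 mutineers across (canoe there). So no valid plan exists.

No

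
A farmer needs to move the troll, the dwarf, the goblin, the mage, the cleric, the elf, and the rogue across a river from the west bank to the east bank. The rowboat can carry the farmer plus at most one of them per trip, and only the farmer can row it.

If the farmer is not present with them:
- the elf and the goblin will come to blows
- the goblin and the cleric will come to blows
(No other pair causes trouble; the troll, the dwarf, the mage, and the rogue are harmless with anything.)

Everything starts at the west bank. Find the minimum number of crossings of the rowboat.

Counting alone: the farmer can take at most 1 across per trip to the east bank, so moving all 7 needs at least 7 loaded trips out, with a return between consecutive ones — at least 13 crossings.
The safety rule pushes this higher. Following every safe sequence of crossings, the most of the 7 that can be at the east bank as the rowboat arrives there on crossing 13 is 6 — never all 7.
So no plan with fewer than 15 crossings exists, and this one achieves 15:
1. Farmer goes to the east bank with the goblin.
2. Farmer goes back to the west bank alone.
3. Farmer goes to the east bank with the troll.
4. Farmer goes back to the west bank alone.
5. Farmer goes to the east bank with the dwarf.
6. Farmer goes back to the west bank alone.
7. Farmer goes to the east bank with the mage.
8. Farmer goes back to the west bank alone.
9. Farmer goes to the east bank with the cleric.
10. Farmer goes back to the west bank with the goblin.
11. Farmer goes to the east bank with the elf.
12. Farmer goes back to the west bank alone.
13. Farmer goes to the east bank with the rogue.
14. Farmer goes back to the west bank alone.
15. Farmer goes to the east bank with the goblin.

15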